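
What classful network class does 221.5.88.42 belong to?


First octet: 221
Binary: 11011101
110xxxxx -> Class C (192-223)
Class C, default mask 255.255.255.0 (/24)


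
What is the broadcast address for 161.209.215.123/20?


Network: 161.209.208.0/20
Host bits = 12
Set all host bits to 1:
Broadcast: 161.209.223.255


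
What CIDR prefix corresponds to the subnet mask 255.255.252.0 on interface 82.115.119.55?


Binary: 11111111.11111111.11111100.00000000
Count leading 1s
Prefix: /22


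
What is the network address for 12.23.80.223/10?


IP:   00001100.00010111.01010000.11011111
Mask: 11111111.11000000.00000000.00000000
AND operation:
Net:  00001100.00000000.00000000.00000000
Network: 12.0.0.0/10


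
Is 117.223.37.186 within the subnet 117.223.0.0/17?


Subnet network: 117.223.0.0
Test IP AND mask: 117.223.0.0
Yes, 117.223.37.186 is in 117.223.0.0/17


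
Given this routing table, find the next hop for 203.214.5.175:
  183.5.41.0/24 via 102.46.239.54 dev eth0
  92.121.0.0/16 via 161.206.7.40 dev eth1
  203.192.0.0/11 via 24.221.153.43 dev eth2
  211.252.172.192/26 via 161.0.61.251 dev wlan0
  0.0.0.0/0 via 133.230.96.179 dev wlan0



Longest prefix match for 203.214.5.175:
  /24 183.5.41.0: no
  /16 92.121.0.0: no
  /11 203.192.0.0: MATCH
  /26 211.252.172.192: no
  /0 0.0.0.0: MATCH
Selected: next-hop 24.221.153.43 via eth2 (matched /11)


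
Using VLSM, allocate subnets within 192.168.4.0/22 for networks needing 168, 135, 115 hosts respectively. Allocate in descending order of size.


168 hosts -> /24 (254 usable): 192.168.4.0/24
135 hosts -> /24 (254 usable): 192.168.5.0/24
115 hosts -> /25 (126 usable): 192.168.6.0/25
Allocation: 192.168.4.0/24 (168 hosts, 254 usable); 192.168.5.0/24 (135 hosts, 254 usable); 192.168.6.0/25 (115 hosts, 126 usable)


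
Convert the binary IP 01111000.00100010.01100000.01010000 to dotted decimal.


01111000 = 120
00100010 = 34
01100000 = 96
01010000 = 80
IP: 120.34.96.80


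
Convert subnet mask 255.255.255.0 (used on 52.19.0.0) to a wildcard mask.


Subnet mask: 255.255.255.0
Wildcard = 255.255.255.255 - subnet mask
255 - 255 = 0
255 - 255 = 0
255 - 255 = 0
255 - 0 = 255
Wildcard: 0.0.0.255


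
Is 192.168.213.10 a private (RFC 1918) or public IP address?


RFC 1918 private ranges:
  10.0.0.0/8 (10.0.0.0 - 10.255.255.255)
  172.16.0.0/12 (172.16.0.0 - 172.31.255.255)
  192.168.0.0/16 (192.168.0.0 - 192.168.255.255)
Private (in 192.168.0.0/16)


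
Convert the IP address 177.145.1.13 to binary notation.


177 = 10110001
145 = 10010001
1 = 00000001
13 = 00001101
Binary: 10110001.10010001.00000001.00001101


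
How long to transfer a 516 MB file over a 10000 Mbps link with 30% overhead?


Effective throughput = 10000 * (1 - 30/100) = 7000 Mbps
File size in Mb = 516 * 8 = 4128 Mb
Time = 4128 / 7000
Time = 0.5897 seconds


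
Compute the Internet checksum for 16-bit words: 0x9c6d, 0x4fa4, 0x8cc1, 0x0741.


Sum all words (with carry folding):
+ 0x9c6d = 0x9c6d
+ 0x4fa4 = 0xec11
+ 0x8cc1 = 0x78d3
+ 0x0741 = 0x8014
One's complement: ~0x8014
Checksum = 0x7feb


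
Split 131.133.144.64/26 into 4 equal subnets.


New prefix = 26 + 2 = 28
Each subnet has 16 addresses
  131.133.144.64/28
  131.133.144.80/28
  131.133.144.96/28
  131.133.144.112/28
Subnets: 131.133.144.64/28, 131.133.144.80/28, 131.133.144.96/28, 131.133.144.112/28


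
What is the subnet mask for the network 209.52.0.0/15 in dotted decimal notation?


/15 means 15 network bits, 17 host bits
Binary: 11111111111111100000000000000000
Mask: 255.254.0.0


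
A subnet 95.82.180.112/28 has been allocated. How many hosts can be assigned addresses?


Host bits = 32 - 28 = 4
Total addresses = 2^4 = 16
Usable = total - 2 (network and broadcast)
Usable hosts: 14


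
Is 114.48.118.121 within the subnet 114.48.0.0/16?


Subnet network: 114.48.0.0
Test IP AND mask: 114.48.0.0
Yes, 114.48.118.121 is in 114.48.0.0/16


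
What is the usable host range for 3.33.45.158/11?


Network: 3.32.0.0
Broadcast: 3.63.255.255
First usable = network + 1
Last usable = broadcast - 1
Range: 3.32.0.1 to 3.63.255.254


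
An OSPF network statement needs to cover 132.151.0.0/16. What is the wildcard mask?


Subnet mask: 255.255.0.0
Wildcard = 255.255.255.255 - subnet mask
255 - 255 = 0
255 - 255 = 0
255 - 0 = 255
255 - 0 = 255
Wildcard: 0.0.255.255


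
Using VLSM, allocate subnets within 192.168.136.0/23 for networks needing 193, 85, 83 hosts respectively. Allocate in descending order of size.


193 hosts -> /24 (254 usable): 192.168.136.0/24
85 hosts -> /25 (126 usable): 192.168.137.0/25
83 hosts -> /25 (126 usable): 192.168.137.128/25
Allocation: 192.168.136.0/24 (193 hosts, 254 usable); 192.168.137.0/25 (85 hosts, 126 usable); 192.168.137.128/25 (83 hosts, 126 usable)


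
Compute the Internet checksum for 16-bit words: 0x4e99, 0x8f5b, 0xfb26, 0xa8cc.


Sum all words (with carry folding):
+ 0x4e99 = 0x4e99
+ 0x8f5b = 0xddf4
+ 0xfb26 = 0xd91b
+ 0xa8cc = 0x81e8
One's complement: ~0x81e8
Checksum = 0x7e17


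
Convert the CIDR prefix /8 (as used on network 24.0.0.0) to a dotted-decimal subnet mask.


/8 means 8 network bits, 24 host bits
Binary: 11111111000000000000000000000000
Mask: 255.0.0.0


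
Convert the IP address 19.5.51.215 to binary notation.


19 = 00010011
5 = 00000101
51 = 00110011
215 = 11010111
Binary: 00010011.00000101.00110011.11010111


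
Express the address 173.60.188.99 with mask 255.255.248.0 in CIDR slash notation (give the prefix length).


Binary: 11111111.11111111.11111000.00000000
Count leading 1s
Prefix: /21


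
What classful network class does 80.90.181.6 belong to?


First octet: 80
Binary: 01010000
0xxxxxxx -> Class A (1-126)
Class A, default mask 255.0.0.0 (/8)


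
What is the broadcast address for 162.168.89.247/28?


Network: 162.168.89.240/28
Host bits = 4
Set all host bits to 1:
Broadcast: 162.168.89.255


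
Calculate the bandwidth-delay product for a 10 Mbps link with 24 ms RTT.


BDP = bandwidth * RTT
= 10 Mbps * 24 ms
= 10 * 1e6 * 24 / 1000 bits
= 240000 bits
= 30000 bytes
= 29.2969 KB
BDP = 240000 bits (30000 bytes)


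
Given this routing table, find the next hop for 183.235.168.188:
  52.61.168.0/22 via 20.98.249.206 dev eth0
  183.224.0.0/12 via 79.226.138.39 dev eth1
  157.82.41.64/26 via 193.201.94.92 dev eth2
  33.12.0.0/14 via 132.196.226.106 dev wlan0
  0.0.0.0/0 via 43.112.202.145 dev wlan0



Longest prefix match for 183.235.168.188:
  /22 52.61.168.0: no
  /12 183.224.0.0: MATCH
  /26 157.82.41.64: no
  /14 33.12.0.0: no
  /0 0.0.0.0: MATCH
Selected: next-hop 79.226.138.39 via eth1 (matched /12)


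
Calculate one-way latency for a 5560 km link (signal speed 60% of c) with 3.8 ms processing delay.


Speed = 0.6 * 3e5 km/s = 180000 km/s
Propagation delay = 5560 / 180000 = 0.0309 s = 30.8889 ms
Processing delay = 3.8 ms
Total one-way latency = 34.6889 ms


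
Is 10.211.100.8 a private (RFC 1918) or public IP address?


RFC 1918 private ranges:
  10.0.0.0/8 (10.0.0.0 - 10.255.255.255)
  172.16.0.0/12 (172.16.0.0 - 172.31.255.255)
  192.168.0.0/16 (192.168.0.0 - 192.168.255.255)
Private (in 10.0.0.0/8)


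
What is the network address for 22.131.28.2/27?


IP:   00010110.10000011.00011100.00000010
Mask: 11111111.11111111.11111111.11100000
AND operation:
Net:  00010110.10000011.00011100.00000000
Network: 22.131.28.0/27


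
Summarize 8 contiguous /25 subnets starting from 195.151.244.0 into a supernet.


Original prefix: /25
Number of subnets: 8 = 2^3
New prefix = 25 - 3 = 22
Supernet: 195.151.244.0/22


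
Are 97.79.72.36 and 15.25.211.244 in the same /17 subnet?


Mask: 255.255.128.0
97.79.72.36 AND mask = 97.79.0.0
15.25.211.244 AND mask = 15.25.128.0
No, different subnets (97.79.0.0 vs 15.25.128.0)


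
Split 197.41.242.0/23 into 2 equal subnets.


New prefix = 23 + 1 = 24
Each subnet has 256 addresses
  197.41.242.0/24
  197.41.243.0/24
Subnets: 197.41.242.0/24, 197.41.243.0/24


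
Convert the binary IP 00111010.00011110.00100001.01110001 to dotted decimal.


00111010 = 58
00011110 = 30
00100001 = 33
01110001 = 113
IP: 58.30.33.113


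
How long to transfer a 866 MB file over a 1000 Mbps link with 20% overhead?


Effective throughput = 1000 * (1 - 20/100) = 800 Mbps
File size in Mb = 866 * 8 = 6928 Mb
Time = 6928 / 800
Time = 8.66 seconds


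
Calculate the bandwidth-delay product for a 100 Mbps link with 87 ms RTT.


BDP = bandwidth * RTT
= 100 Mbps * 87 ms
= 100 * 1e6 * 87 / 1000 bits
= 8700000 bits
= 1087500 bytes
= 1062.0117 KB
BDP = 8700000 bits (1087500 bytes)


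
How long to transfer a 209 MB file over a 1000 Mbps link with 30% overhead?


Effective throughput = 1000 * (1 - 30/100) = 700 Mbps
File size in Mb = 209 * 8 = 1672 Mb
Time = 1672 / 700
Time = 2.3886 seconds


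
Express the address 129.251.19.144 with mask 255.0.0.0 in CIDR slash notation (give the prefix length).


Binary: 11111111.00000000.00000000.00000000
Count leading 1s
Prefix: /8


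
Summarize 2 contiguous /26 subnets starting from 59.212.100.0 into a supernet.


Original prefix: /26
Number of subnets: 2 = 2^1
New prefix = 26 - 1 = 25
Supernet: 59.212.100.0/25


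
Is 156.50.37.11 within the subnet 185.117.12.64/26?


Subnet network: 185.117.12.64
Test IP AND mask: 156.50.37.0
No, 156.50.37.11 is not in 185.117.12.64/26


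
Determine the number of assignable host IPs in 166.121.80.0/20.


Host bits = 32 - 20 = 12
Total addresses = 2^12 = 4096
Usable = total - 2 (network and broadcast)
Usable hosts: 4094


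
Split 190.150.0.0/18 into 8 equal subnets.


New prefix = 18 + 3 = 21
Each subnet has 2048 addresses
  190.150.0.0/21
  190.150.8.0/21
  190.150.16.0/21
  190.150.24.0/21
  190.150.32.0/21
  190.150.40.0/21
  190.150.48.0/21
  190.150.56.0/21
Subnets: 190.150.0.0/21, 190.150.8.0/21, 190.150.16.0/21, 190.150.24.0/21, 190.150.32.0/21, 190.150.40.0/21, 190.150.48.0/21, 190.150.56.0/21


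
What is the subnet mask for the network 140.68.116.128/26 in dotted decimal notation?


/26 means 26 network bits, 6 host bits
Binary: 11111111111111111111111111000000
Mask: 255.255.255.192


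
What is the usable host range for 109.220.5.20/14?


Network: 109.220.0.0
Broadcast: 109.223.255.255
First usable = network + 1
Last usable = broadcast - 1
Range: 109.220.0.1 to 109.223.255.254


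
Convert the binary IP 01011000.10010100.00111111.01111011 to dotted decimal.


01011000 = 88
10010100 = 148
00111111 = 63
01111011 = 123
IP: 88.148.63.123


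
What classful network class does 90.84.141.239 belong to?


First octet: 90
Binary: 01011010
0xxxxxxx -> Class A (1-126)
Class A, default mask 255.0.0.0 (/8)


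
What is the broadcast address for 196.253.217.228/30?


Network: 196.253.217.228/30
Host bits = 2
Set all host bits to 1:
Broadcast: 196.253.217.231


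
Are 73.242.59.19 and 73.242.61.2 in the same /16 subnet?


Mask: 255.255.0.0
73.242.59.19 AND mask = 73.242.0.0
73.242.61.2 AND mask = 73.242.0.0
Yes, same subnet (73.242.0.0)


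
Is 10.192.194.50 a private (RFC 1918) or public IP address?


RFC 1918 private ranges:
  10.0.0.0/8 (10.0.0.0 - 10.255.255.255)
  172.16.0.0/12 (172.16.0.0 - 172.31.255.255)
  192.168.0.0/16 (192.168.0.0 - 192.168.255.255)
Private (in 10.0.0.0/8)


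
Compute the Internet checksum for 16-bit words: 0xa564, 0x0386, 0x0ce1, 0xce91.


Sum all words (with carry folding):
+ 0xa564 = 0xa564
+ 0x0386 = 0xa8ea
+ 0x0ce1 = 0xb5cb
+ 0xce91 = 0x845d
One's complement: ~0x845d
Checksum = 0x7ba2


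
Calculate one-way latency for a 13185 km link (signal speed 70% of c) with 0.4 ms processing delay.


Speed = 0.7 * 3e5 km/s = 210000 km/s
Propagation delay = 13185 / 210000 = 0.0628 s = 62.7857 ms
Processing delay = 0.4 ms
Total one-way latency = 63.1857 ms


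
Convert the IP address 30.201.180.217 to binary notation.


30 = 00011110
201 = 11001001
180 = 10110100
217 = 11011001
Binary: 00011110.11001001.10110100.11011001


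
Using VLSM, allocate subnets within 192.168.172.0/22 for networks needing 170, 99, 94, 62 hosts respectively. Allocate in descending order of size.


170 hosts -> /24 (254 usable): 192.168.172.0/24
99 hosts -> /25 (126 usable): 192.168.173.0/25
94 hosts -> /25 (126 usable): 192.168.173.128/25
62 hosts -> /26 (62 usable): 192.168.174.0/26
Allocation: 192.168.172.0/24 (170 hosts, 254 usable); 192.168.173.0/25 (99 hosts, 126 usable); 192.168.173.128/25 (94 hosts, 126 usable); 192.168.174.0/26 (62 hosts, 62 usable)


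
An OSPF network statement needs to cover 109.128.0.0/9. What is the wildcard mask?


Subnet mask: 255.128.0.0
Wildcard = 255.255.255.255 - subnet mask
255 - 255 = 0
255 - 128 = 127
255 - 0 = 255
255 - 0 = 255
Wildcard: 0.127.255.255


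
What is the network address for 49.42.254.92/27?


IP:   00110001.00101010.11111110.01011100
Mask: 11111111.11111111.11111111.11100000
AND operation:
Net:  00110001.00101010.11111110.01000000
Network: 49.42.254.64/27


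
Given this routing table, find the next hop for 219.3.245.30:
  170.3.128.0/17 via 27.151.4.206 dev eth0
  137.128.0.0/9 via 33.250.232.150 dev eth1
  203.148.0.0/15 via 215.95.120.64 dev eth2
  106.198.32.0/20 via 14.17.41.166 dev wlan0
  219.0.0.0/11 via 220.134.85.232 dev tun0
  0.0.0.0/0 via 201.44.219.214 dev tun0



Longest prefix match for 219.3.245.30:
  /17 170.3.128.0: no
  /9 137.128.0.0: no
  /15 203.148.0.0: no
  /20 106.198.32.0: no
  /11 219.0.0.0: MATCH
  /0 0.0.0.0: MATCH
Selected: next-hop 220.134.85.232 via tun0 (matched /11)


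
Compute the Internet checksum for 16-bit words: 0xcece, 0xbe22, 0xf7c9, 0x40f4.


Sum all words (with carry folding):
+ 0xcece = 0xcece
+ 0xbe22 = 0x8cf1
+ 0xf7c9 = 0x84bb
+ 0x40f4 = 0xc5af
One's complement: ~0xc5af
Checksum = 0x3a50


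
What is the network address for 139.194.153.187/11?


IP:   10001011.11000010.10011001.10111011
Mask: 11111111.11100000.00000000.00000000
AND operation:
Net:  10001011.11000000.00000000.00000000
Network: 139.192.0.0/11


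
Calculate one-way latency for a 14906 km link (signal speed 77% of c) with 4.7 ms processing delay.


Speed = 0.77 * 3e5 km/s = 231000 km/s
Propagation delay = 14906 / 231000 = 0.0645 s = 64.5281 ms
Processing delay = 4.7 ms
Total one-way latency = 69.2281 ms


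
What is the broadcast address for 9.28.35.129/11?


Network: 9.0.0.0/11
Host bits = 21
Set all host bits to 1:
Broadcast: 9.31.255.255


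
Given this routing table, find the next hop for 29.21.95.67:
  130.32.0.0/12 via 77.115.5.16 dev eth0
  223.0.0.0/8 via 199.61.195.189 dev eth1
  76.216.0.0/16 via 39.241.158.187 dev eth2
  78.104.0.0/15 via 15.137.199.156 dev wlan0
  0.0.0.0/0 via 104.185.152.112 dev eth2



Longest prefix match for 29.21.95.67:
  /12 130.32.0.0: no
  /8 223.0.0.0: no
  /16 76.216.0.0: no
  /15 78.104.0.0: no
  /0 0.0.0.0: MATCH
Selected: next-hop 104.185.152.112 via eth2 (matched /0)


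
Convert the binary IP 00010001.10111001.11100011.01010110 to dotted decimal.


00010001 = 17
10111001 = 185
11100011 = 227
01010110 = 86
IP: 17.185.227.86


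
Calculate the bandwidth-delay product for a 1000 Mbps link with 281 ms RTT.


BDP = bandwidth * RTT
= 1000 Mbps * 281 ms
= 1000 * 1e6 * 281 / 1000 bits
= 281000000 bits
= 35125000 bytes
= 34301.7578 KB
BDP = 281000000 bits (35125000 bytes)


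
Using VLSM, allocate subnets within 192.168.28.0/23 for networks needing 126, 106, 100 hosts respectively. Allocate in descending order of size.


126 hosts -> /25 (126 usable): 192.168.28.0/25
106 hosts -> /25 (126 usable): 192.168.28.128/25
100 hosts -> /25 (126 usable): 192.168.29.0/25
Allocation: 192.168.28.0/25 (126 hosts, 126 usable); 192.168.28.128/25 (106 hosts, 126 usable); 192.168.29.0/25 (100 hosts, 126 usable)


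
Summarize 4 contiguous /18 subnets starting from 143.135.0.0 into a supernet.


Original prefix: /18
Number of subnets: 4 = 2^2
New prefix = 18 - 2 = 16
Supernet: 143.135.0.0/16


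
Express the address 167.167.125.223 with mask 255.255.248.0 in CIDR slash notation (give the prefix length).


Binary: 11111111.11111111.11111000.00000000
Count leading 1s
Prefix: /21


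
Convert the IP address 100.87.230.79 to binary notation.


100 = 01100100
87 = 01010111
230 = 11100110
79 = 01001111
Binary: 01100100.01010111.11100110.01001111


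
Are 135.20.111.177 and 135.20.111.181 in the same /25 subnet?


Mask: 255.255.255.128
135.20.111.177 AND mask = 135.20.111.128
135.20.111.181 AND mask = 135.20.111.128
Yes, same subnet (135.20.111.128)


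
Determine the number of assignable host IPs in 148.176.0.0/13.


Host bits = 32 - 13 = 19
Total addresses = 2^19 = 524288
Usable = total - 2 (network and broadcast)
Usable hosts: 524286


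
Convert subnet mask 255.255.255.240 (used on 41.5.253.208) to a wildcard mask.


Subnet mask: 255.255.255.240
Wildcard = 255.255.255.255 - subnet mask
255 - 255 = 0
255 - 255 = 0
255 - 255 = 0
255 - 240 = 15
Wildcard: 0.0.0.15


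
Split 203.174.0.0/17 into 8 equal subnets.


New prefix = 17 + 3 = 20
Each subnet has 4096 addresses
  203.174.0.0/20
  203.174.16.0/20
  203.174.32.0/20
  203.174.48.0/20
  203.174.64.0/20
  203.174.80.0/20
  203.174.96.0/20
  203.174.112.0/20
Subnets: 203.174.0.0/20, 203.174.16.0/20, 203.174.32.0/20, 203.174.48.0/20, 203.174.64.0/20, 203.174.80.0/20, 203.174.96.0/20, 203.174.112.0/20


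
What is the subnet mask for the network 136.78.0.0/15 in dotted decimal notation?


/15 means 15 network bits, 17 host bits
Binary: 11111111111111100000000000000000
Mask: 255.254.0.0


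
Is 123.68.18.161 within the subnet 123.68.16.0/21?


Subnet network: 123.68.16.0
Test IP AND mask: 123.68.16.0
Yes, 123.68.18.161 is in 123.68.16.0/21


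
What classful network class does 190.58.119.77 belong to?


First octet: 190
Binary: 10111110
10xxxxxx -> Class B (128-191)
Class B, default mask 255.255.0.0 (/16)


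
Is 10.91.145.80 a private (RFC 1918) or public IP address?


RFC 1918 private ranges:
  10.0.0.0/8 (10.0.0.0 - 10.255.255.255)
  172.16.0.0/12 (172.16.0.0 - 172.31.255.255)
  192.168.0.0/16 (192.168.0.0 - 192.168.255.255)
Private (in 10.0.0.0/8)


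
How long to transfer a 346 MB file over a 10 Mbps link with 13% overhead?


Effective throughput = 10 * (1 - 13/100) = 8.7 Mbps
File size in Mb = 346 * 8 = 2768 Mb
Time = 2768 / 8.7
Time = 318.1609 seconds


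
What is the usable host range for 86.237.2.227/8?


Network: 86.0.0.0
Broadcast: 86.255.255.255
First usable = network + 1
Last usable = broadcast - 1
Range: 86.0.0.1 to 86.255.255.254


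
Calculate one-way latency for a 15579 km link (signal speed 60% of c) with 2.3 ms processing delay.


Speed = 0.6 * 3e5 km/s = 180000 km/s
Propagation delay = 15579 / 180000 = 0.0866 s = 86.55 ms
Processing delay = 2.3 ms
Total one-way latency = 88.85 ms


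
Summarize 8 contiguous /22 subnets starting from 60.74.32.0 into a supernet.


Original prefix: /22
Number of subnets: 8 = 2^3
New prefix = 22 - 3 = 19
Supernet: 60.74.32.0/19


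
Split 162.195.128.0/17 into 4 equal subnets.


New prefix = 17 + 2 = 19
Each subnet has 8192 addresses
  162.195.128.0/19
  162.195.160.0/19
  162.195.192.0/19
  162.195.224.0/19
Subnets: 162.195.128.0/19, 162.195.160.0/19, 162.195.192.0/19, 162.195.224.0/19


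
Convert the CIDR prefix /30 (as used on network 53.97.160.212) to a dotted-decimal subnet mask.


/30 means 30 network bits, 2 host bits
Binary: 11111111111111111111111111111100
Mask: 255.255.255.252


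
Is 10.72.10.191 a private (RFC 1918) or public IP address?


RFC 1918 private ranges:
  10.0.0.0/8 (10.0.0.0 - 10.255.255.255)
  172.16.0.0/12 (172.16.0.0 - 172.31.255.255)
  192.168.0.0/16 (192.168.0.0 - 192.168.255.255)
Private (in 10.0.0.0/8)


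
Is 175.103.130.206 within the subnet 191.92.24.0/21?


Subnet network: 191.92.24.0
Test IP AND mask: 175.103.128.0
No, 175.103.130.206 is not in 191.92.24.0/21


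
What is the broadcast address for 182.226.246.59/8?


Network: 182.0.0.0/8
Host bits = 24
Set all host bits to 1:
Broadcast: 182.255.255.255


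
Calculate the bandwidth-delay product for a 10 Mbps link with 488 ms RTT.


BDP = bandwidth * RTT
= 10 Mbps * 488 ms
= 10 * 1e6 * 488 / 1000 bits
= 4880000 bits
= 610000 bytes
= 595.7031 KB
BDP = 4880000 bits (610000 bytes)


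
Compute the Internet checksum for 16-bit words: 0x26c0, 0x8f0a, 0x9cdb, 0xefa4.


Sum all words (with carry folding):
+ 0x26c0 = 0x26c0
+ 0x8f0a = 0xb5ca
+ 0x9cdb = 0x52a6
+ 0xefa4 = 0x424b
One's complement: ~0x424b
Checksum = 0xbdb4


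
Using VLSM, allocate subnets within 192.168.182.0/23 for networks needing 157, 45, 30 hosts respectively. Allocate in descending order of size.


157 hosts -> /24 (254 usable): 192.168.182.0/24
45 hosts -> /26 (62 usable): 192.168.183.0/26
30 hosts -> /27 (30 usable): 192.168.183.64/27
Allocation: 192.168.182.0/24 (157 hosts, 254 usable); 192.168.183.0/26 (45 hosts, 62 usable); 192.168.183.64/27 (30 hosts, 30 usable)


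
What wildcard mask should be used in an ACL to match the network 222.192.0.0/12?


Subnet mask: 255.240.0.0
Wildcard = 255.255.255.255 - subnet mask
255 - 255 = 0
255 - 240 = 15
255 - 0 = 255
255 - 0 = 255
Wildcard: 0.15.255.255


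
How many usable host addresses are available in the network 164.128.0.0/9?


Host bits = 32 - 9 = 23
Total addresses = 2^23 = 8388608
Usable = total - 2 (network and broadcast)
Usable hosts: 8388606


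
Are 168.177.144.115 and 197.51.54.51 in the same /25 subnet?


Mask: 255.255.255.128
168.177.144.115 AND mask = 168.177.144.0
197.51.54.51 AND mask = 197.51.54.0
No, different subnets (168.177.144.0 vs 197.51.54.0)


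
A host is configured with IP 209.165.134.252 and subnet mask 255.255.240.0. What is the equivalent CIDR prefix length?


Binary: 11111111.11111111.11110000.00000000
Count leading 1s
Prefix: /20


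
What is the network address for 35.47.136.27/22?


IP:   00100011.00101111.10001000.00011011
Mask: 11111111.11111111.11111100.00000000
AND operation:
Net:  00100011.00101111.10001000.00000000
Network: 35.47.136.0/22


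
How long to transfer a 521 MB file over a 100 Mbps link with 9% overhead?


Effective throughput = 100 * (1 - 9/100) = 91 Mbps
File size in Mb = 521 * 8 = 4168 Mb
Time = 4168 / 91
Time = 45.8022 seconds


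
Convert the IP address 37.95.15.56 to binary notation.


37 = 00100101
95 = 01011111
15 = 00001111
56 = 00111000
Binary: 00100101.01011111.00001111.00111000


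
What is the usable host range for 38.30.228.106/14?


Network: 38.28.0.0
Broadcast: 38.31.255.255
First usable = network + 1
Last usable = broadcast - 1
Range: 38.28.0.1 to 38.31.255.254


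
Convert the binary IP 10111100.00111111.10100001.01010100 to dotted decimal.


10111100 = 188
00111111 = 63
10100001 = 161
01010100 = 84
IP: 188.63.161.84


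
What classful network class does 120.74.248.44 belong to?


First octet: 120
Binary: 01111000
0xxxxxxx -> Class A (1-126)
Class A, default mask 255.0.0.0 (/8)


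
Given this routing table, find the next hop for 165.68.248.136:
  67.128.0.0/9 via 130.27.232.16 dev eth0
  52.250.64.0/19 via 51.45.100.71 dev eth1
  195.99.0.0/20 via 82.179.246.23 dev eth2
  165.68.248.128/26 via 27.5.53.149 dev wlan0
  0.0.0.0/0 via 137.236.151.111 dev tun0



Longest prefix match for 165.68.248.136:
  /9 67.128.0.0: no
  /19 52.250.64.0: no
  /20 195.99.0.0: no
  /26 165.68.248.128: MATCH
  /0 0.0.0.0: MATCH
Selected: next-hop 27.5.53.149 via wlan0 (matched /26)


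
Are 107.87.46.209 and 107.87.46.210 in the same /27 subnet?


Mask: 255.255.255.224
107.87.46.209 AND mask = 107.87.46.192
107.87.46.210 AND mask = 107.87.46.192
Yes, same subnet (107.87.46.192)


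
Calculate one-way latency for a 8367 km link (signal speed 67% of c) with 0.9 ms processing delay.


Speed = 0.67 * 3e5 km/s = 201000 km/s
Propagation delay = 8367 / 201000 = 0.0416 s = 41.6269 ms
Processing delay = 0.9 ms
Total one-way latency = 42.5269 ms


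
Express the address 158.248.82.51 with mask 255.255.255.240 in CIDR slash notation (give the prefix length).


Binary: 11111111.11111111.11111111.11110000
Count leading 1s
Prefix: /28


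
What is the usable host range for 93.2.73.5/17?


Network: 93.2.0.0
Broadcast: 93.2.127.255
First usable = network + 1
Last usable = broadcast - 1
Range: 93.2.0.1 to 93.2.127.254


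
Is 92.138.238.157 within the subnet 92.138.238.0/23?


Subnet network: 92.138.238.0
Test IP AND mask: 92.138.238.0
Yes, 92.138.238.157 is in 92.138.238.0/23


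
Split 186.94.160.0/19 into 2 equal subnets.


New prefix = 19 + 1 = 20
Each subnet has 4096 addresses
  186.94.160.0/20
  186.94.176.0/20
Subnets: 186.94.160.0/20, 186.94.176.0/20


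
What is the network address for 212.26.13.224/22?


IP:   11010100.00011010.00001101.11100000
Mask: 11111111.11111111.11111100.00000000
AND operation:
Net:  11010100.00011010.00001100.00000000
Network: 212.26.12.0/22


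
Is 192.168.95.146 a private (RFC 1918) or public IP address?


RFC 1918 private ranges:
  10.0.0.0/8 (10.0.0.0 - 10.255.255.255)
  172.16.0.0/12 (172.16.0.0 - 172.31.255.255)
  192.168.0.0/16 (192.168.0.0 - 192.168.255.255)
Private (in 192.168.0.0/16)


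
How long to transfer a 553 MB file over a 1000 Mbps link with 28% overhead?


Effective throughput = 1000 * (1 - 28/100) = 720 Mbps
File size in Mb = 553 * 8 = 4424 Mb
Time = 4424 / 720
Time = 6.1444 seconds


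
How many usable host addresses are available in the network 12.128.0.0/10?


Host bits = 32 - 10 = 22
Total addresses = 2^22 = 4194304
Usable = total - 2 (network and broadcast)
Usable hosts: 4194302


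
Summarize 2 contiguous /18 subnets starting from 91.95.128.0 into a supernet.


Original prefix: /18
Number of subnets: 2 = 2^1
New prefix = 18 - 1 = 17
Supernet: 91.95.128.0/17


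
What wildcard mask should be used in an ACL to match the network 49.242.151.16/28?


Subnet mask: 255.255.255.240
Wildcard = 255.255.255.255 - subnet mask
255 - 255 = 0
255 - 255 = 0
255 - 255 = 0
255 - 240 = 15
Wildcard: 0.0.0.15


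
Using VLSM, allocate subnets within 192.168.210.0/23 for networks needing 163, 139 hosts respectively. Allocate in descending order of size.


163 hosts -> /24 (254 usable): 192.168.210.0/24
139 hosts -> /24 (254 usable): 192.168.211.0/24
Allocation: 192.168.210.0/24 (163 hosts, 254 usable); 192.168.211.0/24 (139 hosts, 254 usable)


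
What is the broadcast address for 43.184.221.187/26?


Network: 43.184.221.128/26
Host bits = 6
Set all host bits to 1:
Broadcast: 43.184.221.191


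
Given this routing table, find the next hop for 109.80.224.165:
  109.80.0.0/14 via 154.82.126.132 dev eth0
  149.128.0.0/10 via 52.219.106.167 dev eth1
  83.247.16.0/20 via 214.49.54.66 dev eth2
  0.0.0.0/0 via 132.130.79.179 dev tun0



Longest prefix match for 109.80.224.165:
  /14 109.80.0.0: MATCH
  /10 149.128.0.0: no
  /20 83.247.16.0: no
  /0 0.0.0.0: MATCH
Selected: next-hop 154.82.126.132 via eth0 (matched /14)


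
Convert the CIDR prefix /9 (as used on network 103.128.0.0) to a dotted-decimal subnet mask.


/9 means 9 network bits, 23 host bits
Binary: 11111111100000000000000000000000
Mask: 255.128.0.0


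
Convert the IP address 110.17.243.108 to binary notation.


110 = 01101110
17 = 00010001
243 = 11110011
108 = 01101100
Binary: 01101110.00010001.11110011.01101100


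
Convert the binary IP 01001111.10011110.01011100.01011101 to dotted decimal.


01001111 = 79
10011110 = 158
01011100 = 92
01011101 = 93
IP: 79.158.92.93


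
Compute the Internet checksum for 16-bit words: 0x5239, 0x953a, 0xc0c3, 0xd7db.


Sum all words (with carry folding):
+ 0x5239 = 0x5239
+ 0x953a = 0xe773
+ 0xc0c3 = 0xa837
+ 0xd7db = 0x8013
One's complement: ~0x8013
Checksum = 0x7fec


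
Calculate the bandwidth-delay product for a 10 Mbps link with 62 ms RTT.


BDP = bandwidth * RTT
= 10 Mbps * 62 ms
= 10 * 1e6 * 62 / 1000 bits
= 620000 bits
= 77500 bytes
= 75.6836 KB
BDP = 620000 bits (77500 bytes)


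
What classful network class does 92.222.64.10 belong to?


First octet: 92
Binary: 01011100
0xxxxxxx -> Class A (1-126)
Class A, default mask 255.0.0.0 (/8)


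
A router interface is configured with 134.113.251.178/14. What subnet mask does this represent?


/14 means 14 network bits, 18 host bits
Binary: 11111111111111000000000000000000
Mask: 255.252.0.0


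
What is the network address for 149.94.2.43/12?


IP:   10010101.01011110.00000010.00101011
Mask: 11111111.11110000.00000000.00000000
AND operation:
Net:  10010101.01010000.00000000.00000000
Network: 149.80.0.0/12


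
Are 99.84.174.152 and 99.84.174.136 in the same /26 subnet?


Mask: 255.255.255.192
99.84.174.152 AND mask = 99.84.174.128
99.84.174.136 AND mask = 99.84.174.128
Yes, same subnet (99.84.174.128)


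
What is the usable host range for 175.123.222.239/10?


Network: 175.64.0.0
Broadcast: 175.127.255.255
First usable = network + 1
Last usable = broadcast - 1
Range: 175.64.0.1 to 175.127.255.254


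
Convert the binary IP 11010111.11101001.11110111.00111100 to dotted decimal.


11010111 = 215
11101001 = 233
11110111 = 247
00111100 = 60
IP: 215.233.247.60


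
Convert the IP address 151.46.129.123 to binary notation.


151 = 10010111
46 = 00101110
129 = 10000001
123 = 01111011
Binary: 10010111.00101110.10000001.01111011


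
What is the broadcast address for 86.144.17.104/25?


Network: 86.144.17.0/25
Host bits = 7
Set all host bits to 1:
Broadcast: 86.144.17.127


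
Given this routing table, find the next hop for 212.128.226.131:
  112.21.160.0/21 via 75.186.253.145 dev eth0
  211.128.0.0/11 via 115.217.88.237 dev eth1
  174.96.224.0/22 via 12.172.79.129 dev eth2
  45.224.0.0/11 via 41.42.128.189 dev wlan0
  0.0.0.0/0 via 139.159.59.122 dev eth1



Longest prefix match for 212.128.226.131:
  /21 112.21.160.0: no
  /11 211.128.0.0: no
  /22 174.96.224.0: no
  /11 45.224.0.0: no
  /0 0.0.0.0: MATCH
Selected: next-hop 139.159.59.122 via eth1 (matched /0)


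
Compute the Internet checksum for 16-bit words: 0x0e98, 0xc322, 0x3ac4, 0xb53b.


Sum all words (with carry folding):
+ 0x0e98 = 0x0e98
+ 0xc322 = 0xd1ba
+ 0x3ac4 = 0x0c7f
+ 0xb53b = 0xc1ba
One's complement: ~0xc1ba
Checksum = 0x3e45


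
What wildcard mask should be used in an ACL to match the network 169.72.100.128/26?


Subnet mask: 255.255.255.192
Wildcard = 255.255.255.255 - subnet mask
255 - 255 = 0
255 - 255 = 0
255 - 255 = 0
255 - 192 = 63
Wildcard: 0.0.0.63


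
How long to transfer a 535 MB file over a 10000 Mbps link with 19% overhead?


Effective throughput = 10000 * (1 - 19/100) = 8100.0 Mbps
File size in Mb = 535 * 8 = 4280 Mb
Time = 4280 / 8100.0
Time = 0.5284 seconds


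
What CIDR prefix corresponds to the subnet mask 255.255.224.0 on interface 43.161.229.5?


Binary: 11111111.11111111.11100000.00000000
Count leading 1s
Prefix: /19


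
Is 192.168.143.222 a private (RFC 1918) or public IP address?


RFC 1918 private ranges:
  10.0.0.0/8 (10.0.0.0 - 10.255.255.255)
  172.16.0.0/12 (172.16.0.0 - 172.31.255.255)
  192.168.0.0/16 (192.168.0.0 - 192.168.255.255)
Private (in 192.168.0.0/16)


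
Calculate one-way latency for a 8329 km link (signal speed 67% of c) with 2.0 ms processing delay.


Speed = 0.67 * 3e5 km/s = 201000 km/s
Propagation delay = 8329 / 201000 = 0.0414 s = 41.4378 ms
Processing delay = 2.0 ms
Total one-way latency = 43.4378 ms


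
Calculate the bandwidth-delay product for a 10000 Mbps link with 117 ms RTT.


BDP = bandwidth * RTT
= 10000 Mbps * 117 ms
= 10000 * 1e6 * 117 / 1000 bits
= 1170000000 bits
= 146250000 bytes
= 142822.2656 KB
BDP = 1170000000 bits (146250000 bytes)


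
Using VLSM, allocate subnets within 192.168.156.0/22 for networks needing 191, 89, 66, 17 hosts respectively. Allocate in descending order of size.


191 hosts -> /24 (254 usable): 192.168.156.0/24
89 hosts -> /25 (126 usable): 192.168.157.0/25
66 hosts -> /25 (126 usable): 192.168.157.128/25
17 hosts -> /27 (30 usable): 192.168.158.0/27
Allocation: 192.168.156.0/24 (191 hosts, 254 usable); 192.168.157.0/25 (89 hosts, 126 usable); 192.168.157.128/25 (66 hosts, 126 usable); 192.168.158.0/27 (17 hosts, 30 usable)


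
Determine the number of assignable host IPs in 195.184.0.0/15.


Host bits = 32 - 15 = 17
Total addresses = 2^17 = 131072
Usable = total - 2 (network and broadcast)
Usable hosts: 131070


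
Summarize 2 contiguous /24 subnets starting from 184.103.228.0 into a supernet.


Original prefix: /24
Number of subnets: 2 = 2^1
New prefix = 24 - 1 = 23
Supernet: 184.103.228.0/23


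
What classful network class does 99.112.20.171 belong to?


First octet: 99
Binary: 01100011
0xxxxxxx -> Class A (1-126)
Class A, default mask 255.0.0.0 (/8)


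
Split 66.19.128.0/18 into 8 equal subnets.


New prefix = 18 + 3 = 21
Each subnet has 2048 addresses
  66.19.128.0/21
  66.19.136.0/21
  66.19.144.0/21
  66.19.152.0/21
  66.19.160.0/21
  66.19.168.0/21
  66.19.176.0/21
  66.19.184.0/21
Subnets: 66.19.128.0/21, 66.19.136.0/21, 66.19.144.0/21, 66.19.152.0/21, 66.19.160.0/21, 66.19.168.0/21, 66.19.176.0/21, 66.19.184.0/21


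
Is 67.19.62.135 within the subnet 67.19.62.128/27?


Subnet network: 67.19.62.128
Test IP AND mask: 67.19.62.128
Yes, 67.19.62.135 is in 67.19.62.128/27


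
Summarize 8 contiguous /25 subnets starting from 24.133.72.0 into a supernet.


Original prefix: /25
Number of subnets: 8 = 2^3
New prefix = 25 - 3 = 22
Supernet: 24.133.72.0/22


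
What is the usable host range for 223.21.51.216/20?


Network: 223.21.48.0
Broadcast: 223.21.63.255
First usable = network + 1
Last usable = broadcast - 1
Range: 223.21.48.1 to 223.21.63.254


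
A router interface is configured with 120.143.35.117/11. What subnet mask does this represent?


/11 means 11 network bits, 21 host bits
Binary: 11111111111000000000000000000000
Mask: 255.224.0.0


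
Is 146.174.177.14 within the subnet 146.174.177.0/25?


Subnet network: 146.174.177.0
Test IP AND mask: 146.174.177.0
Yes, 146.174.177.14 is in 146.174.177.0/25


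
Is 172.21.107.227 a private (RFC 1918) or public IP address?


RFC 1918 private ranges:
  10.0.0.0/8 (10.0.0.0 - 10.255.255.255)
  172.16.0.0/12 (172.16.0.0 - 172.31.255.255)
  192.168.0.0/16 (192.168.0.0 - 192.168.255.255)
Private (in 172.16.0.0/12)


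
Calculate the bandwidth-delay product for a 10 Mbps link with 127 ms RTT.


BDP = bandwidth * RTT
= 10 Mbps * 127 ms
= 10 * 1e6 * 127 / 1000 bits
= 1270000 bits
= 158750 bytes
= 155.0293 KB
BDP = 1270000 bits (158750 bytes)


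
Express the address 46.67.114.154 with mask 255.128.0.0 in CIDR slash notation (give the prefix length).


Binary: 11111111.10000000.00000000.00000000
Count leading 1s
Prefix: /9


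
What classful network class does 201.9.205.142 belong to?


First octet: 201
Binary: 11001001
110xxxxx -> Class C (192-223)
Class C, default mask 255.255.255.0 (/24)


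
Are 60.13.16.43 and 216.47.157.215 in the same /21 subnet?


Mask: 255.255.248.0
60.13.16.43 AND mask = 60.13.16.0
216.47.157.215 AND mask = 216.47.152.0
No, different subnets (60.13.16.0 vs 216.47.152.0)


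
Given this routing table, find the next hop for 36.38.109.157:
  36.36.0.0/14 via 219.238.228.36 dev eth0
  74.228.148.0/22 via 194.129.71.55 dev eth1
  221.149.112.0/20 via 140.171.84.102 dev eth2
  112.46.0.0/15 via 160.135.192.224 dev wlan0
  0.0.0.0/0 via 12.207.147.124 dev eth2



Longest prefix match for 36.38.109.157:
  /14 36.36.0.0: MATCH
  /22 74.228.148.0: no
  /20 221.149.112.0: no
  /15 112.46.0.0: no
  /0 0.0.0.0: MATCH
Selected: next-hop 219.238.228.36 via eth0 (matched /14)


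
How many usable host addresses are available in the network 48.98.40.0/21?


Host bits = 32 - 21 = 11
Total addresses = 2^11 = 2048
Usable = total - 2 (network and broadcast)
Usable hosts: 2046


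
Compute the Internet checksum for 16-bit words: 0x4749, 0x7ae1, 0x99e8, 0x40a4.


Sum all words (with carry folding):
+ 0x4749 = 0x4749
+ 0x7ae1 = 0xc22a
+ 0x99e8 = 0x5c13
+ 0x40a4 = 0x9cb7
One's complement: ~0x9cb7
Checksum = 0x6348


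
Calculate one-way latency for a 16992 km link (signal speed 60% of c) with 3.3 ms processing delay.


Speed = 0.6 * 3e5 km/s = 180000 km/s
Propagation delay = 16992 / 180000 = 0.0944 s = 94.4 ms
Processing delay = 3.3 ms
Total one-way latency = 97.7 ms


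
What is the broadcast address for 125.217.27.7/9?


Network: 125.128.0.0/9
Host bits = 23
Set all host bits to 1:
Broadcast: 125.255.255.255


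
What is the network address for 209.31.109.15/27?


IP:   11010001.00011111.01101101.00001111
Mask: 11111111.11111111.11111111.11100000
AND operation:
Net:  11010001.00011111.01101101.00000000
Network: 209.31.109.0/27


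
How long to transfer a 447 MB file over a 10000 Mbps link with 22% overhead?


Effective throughput = 10000 * (1 - 22/100) = 7800 Mbps
File size in Mb = 447 * 8 = 3576 Mb
Time = 3576 / 7800
Time = 0.4585 seconds


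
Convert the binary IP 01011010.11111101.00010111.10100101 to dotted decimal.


01011010 = 90
11111101 = 253
00010111 = 23
10100101 = 165
IP: 90.253.23.165


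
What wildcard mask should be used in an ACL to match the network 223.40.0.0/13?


Subnet mask: 255.248.0.0
Wildcard = 255.255.255.255 - subnet mask
255 - 255 = 0
255 - 248 = 7
255 - 0 = 255
255 - 0 = 255
Wildcard: 0.7.255.255


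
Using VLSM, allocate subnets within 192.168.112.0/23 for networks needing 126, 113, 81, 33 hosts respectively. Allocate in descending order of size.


126 hosts -> /25 (126 usable): 192.168.112.0/25
113 hosts -> /25 (126 usable): 192.168.112.128/25
81 hosts -> /25 (126 usable): 192.168.113.0/25
33 hosts -> /26 (62 usable): 192.168.113.128/26
Allocation: 192.168.112.0/25 (126 hosts, 126 usable); 192.168.112.128/25 (113 hosts, 126 usable); 192.168.113.0/25 (81 hosts, 126 usable); 192.168.113.128/26 (33 hosts, 62 usable)


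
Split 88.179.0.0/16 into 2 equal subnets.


New prefix = 16 + 1 = 17
Each subnet has 32768 addresses
  88.179.0.0/17
  88.179.128.0/17
Subnets: 88.179.0.0/17, 88.179.128.0/17


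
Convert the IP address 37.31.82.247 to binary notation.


37 = 00100101
31 = 00011111
82 = 01010010
247 = 11110111
Binary: 00100101.00011111.01010010.11110111


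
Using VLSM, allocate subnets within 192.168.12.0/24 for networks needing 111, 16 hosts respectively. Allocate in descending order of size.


111 hosts -> /25 (126 usable): 192.168.12.0/25
16 hosts -> /27 (30 usable): 192.168.12.128/27
Allocation: 192.168.12.0/25 (111 hosts, 126 usable); 192.168.12.128/27 (16 hosts, 30 usable)


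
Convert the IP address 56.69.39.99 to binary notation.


56 = 00111000
69 = 01000101
39 = 00100111
99 = 01100011
Binary: 00111000.01000101.00100111.01100011


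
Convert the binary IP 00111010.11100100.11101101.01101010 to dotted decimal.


00111010 = 58
11100100 = 228
11101101 = 237
01101010 = 106
IP: 58.228.237.106


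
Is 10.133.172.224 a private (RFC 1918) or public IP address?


RFC 1918 private ranges:
  10.0.0.0/8 (10.0.0.0 - 10.255.255.255)
  172.16.0.0/12 (172.16.0.0 - 172.31.255.255)
  192.168.0.0/16 (192.168.0.0 - 192.168.255.255)
Private (in 10.0.0.0/8)


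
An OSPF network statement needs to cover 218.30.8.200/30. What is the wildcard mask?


Subnet mask: 255.255.255.252
Wildcard = 255.255.255.255 - subnet mask
255 - 255 = 0
255 - 255 = 0
255 - 255 = 0
255 - 252 = 3
Wildcard: 0.0.0.3


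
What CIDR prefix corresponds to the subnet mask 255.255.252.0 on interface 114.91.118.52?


Binary: 11111111.11111111.11111100.00000000
Count leading 1s
Prefix: /22


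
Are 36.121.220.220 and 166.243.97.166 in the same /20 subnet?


Mask: 255.255.240.0
36.121.220.220 AND mask = 36.121.208.0
166.243.97.166 AND mask = 166.243.96.0
No, different subnets (36.121.208.0 vs 166.243.96.0)
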